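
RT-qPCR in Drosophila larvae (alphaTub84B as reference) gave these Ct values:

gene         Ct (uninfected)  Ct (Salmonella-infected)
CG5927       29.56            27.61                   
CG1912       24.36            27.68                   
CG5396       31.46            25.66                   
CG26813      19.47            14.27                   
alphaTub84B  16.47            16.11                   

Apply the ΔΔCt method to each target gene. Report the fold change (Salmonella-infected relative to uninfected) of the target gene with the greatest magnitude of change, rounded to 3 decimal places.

CG5927: ΔΔCt = (27.61−16.11) − (29.56−16.47) = 11.50 − 13.09 = -1.59; fold change = 2^1.59 = 3.010
CG1912: ΔΔCt = (27.68−16.11) − (24.36−16.47) = 11.57 − 7.89 = 3.68; fold change = 2^-3.68 = 0.078
CG5396: ΔΔCt = (25.66−16.11) − (31.46−16.47) = 9.55 − 14.99 = -5.44; fold change = 2^5.44 = 43.411
CG26813: ΔΔCt = (14.27−16.11) − (19.47−16.47) = -1.84 − 3.00 = -4.84; fold change = 2^4.84 = 28.641
CG5396 has the largest |ΔΔCt| = 5.44.

43.411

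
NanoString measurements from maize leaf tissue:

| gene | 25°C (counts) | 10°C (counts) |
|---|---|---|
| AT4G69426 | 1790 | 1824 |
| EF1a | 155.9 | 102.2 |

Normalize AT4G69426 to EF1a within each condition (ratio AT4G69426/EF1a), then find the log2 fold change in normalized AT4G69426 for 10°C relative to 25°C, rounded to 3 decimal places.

0.636

AT4G69426/EF1a (25°C) = 1790 / 155.9 = 11.482
AT4G69426/EF1a (10°C) = 1824 / 102.2 = 17.847
Fold change = 17.847 / 11.482 = 1.5544
log2(1.5544) = 0.6364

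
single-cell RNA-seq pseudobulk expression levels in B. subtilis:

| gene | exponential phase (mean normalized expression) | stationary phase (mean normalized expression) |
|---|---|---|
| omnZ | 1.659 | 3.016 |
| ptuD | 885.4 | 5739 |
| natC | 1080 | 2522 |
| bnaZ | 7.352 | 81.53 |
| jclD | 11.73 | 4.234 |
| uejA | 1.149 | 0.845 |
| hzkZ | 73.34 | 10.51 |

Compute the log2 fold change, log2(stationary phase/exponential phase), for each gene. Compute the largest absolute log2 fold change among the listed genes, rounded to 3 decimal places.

log2(3.016/1.659) = 0.862  (omnZ)
log2(5739/885.4) = 2.696  (ptuD)
log2(2522/1080) = 1.224  (natC)
log2(81.53/7.352) = 3.471  (bnaZ)
log2(4.234/11.73) = -1.470  (jclD)
log2(0.845/1.149) = -0.443  (uejA)
log2(10.51/73.34) = -2.803  (hzkZ)
The largest magnitude belongs to bnaZ.

3.471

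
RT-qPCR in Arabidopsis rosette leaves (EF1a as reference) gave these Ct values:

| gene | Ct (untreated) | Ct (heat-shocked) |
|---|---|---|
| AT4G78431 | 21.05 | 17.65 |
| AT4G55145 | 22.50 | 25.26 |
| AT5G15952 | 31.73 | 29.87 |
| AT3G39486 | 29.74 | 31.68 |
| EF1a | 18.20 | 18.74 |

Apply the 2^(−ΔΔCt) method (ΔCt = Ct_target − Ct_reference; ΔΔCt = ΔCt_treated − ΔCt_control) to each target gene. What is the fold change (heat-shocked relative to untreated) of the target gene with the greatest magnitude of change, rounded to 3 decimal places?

15.348

AT4G78431: ΔΔCt = (17.65−18.74) − (21.05−18.20) = -1.09 − 2.85 = -3.94; fold change = 2^3.94 = 15.348
AT4G55145: ΔΔCt = (25.26−18.74) − (22.50−18.20) = 6.52 − 4.30 = 2.22; fold change = 2^-2.22 = 0.215
AT5G15952: ΔΔCt = (29.87−18.74) − (31.73−18.20) = 11.13 − 13.53 = -2.40; fold change = 2^2.40 = 5.278
AT3G39486: ΔΔCt = (31.68−18.74) − (29.74−18.20) = 12.94 − 11.54 = 1.40; fold change = 2^-1.40 = 0.379
AT4G78431 has the largest |ΔΔCt| = 3.94.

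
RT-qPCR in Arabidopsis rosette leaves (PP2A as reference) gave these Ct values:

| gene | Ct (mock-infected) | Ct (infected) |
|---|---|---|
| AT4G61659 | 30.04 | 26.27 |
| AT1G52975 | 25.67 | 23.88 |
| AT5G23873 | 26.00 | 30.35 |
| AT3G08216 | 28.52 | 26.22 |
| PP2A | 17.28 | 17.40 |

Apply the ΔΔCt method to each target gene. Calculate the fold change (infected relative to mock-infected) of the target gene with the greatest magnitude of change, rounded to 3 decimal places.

AT4G61659: ΔΔCt = (26.27−17.40) − (30.04−17.28) = 8.87 − 12.76 = -3.89; fold change = 2^3.89 = 14.825
AT1G52975: ΔΔCt = (23.88−17.40) − (25.67−17.28) = 6.48 − 8.39 = -1.91; fold change = 2^1.91 = 3.758
AT5G23873: ΔΔCt = (30.35−17.40) − (26.00−17.28) = 12.95 − 8.72 = 4.23; fold change = 2^-4.23 = 0.053
AT3G08216: ΔΔCt = (26.22−17.40) − (28.52−17.28) = 8.82 − 11.24 = -2.42; fold change = 2^2.42 = 5.352
AT5G23873 has the largest |ΔΔCt| = 4.23.

0.053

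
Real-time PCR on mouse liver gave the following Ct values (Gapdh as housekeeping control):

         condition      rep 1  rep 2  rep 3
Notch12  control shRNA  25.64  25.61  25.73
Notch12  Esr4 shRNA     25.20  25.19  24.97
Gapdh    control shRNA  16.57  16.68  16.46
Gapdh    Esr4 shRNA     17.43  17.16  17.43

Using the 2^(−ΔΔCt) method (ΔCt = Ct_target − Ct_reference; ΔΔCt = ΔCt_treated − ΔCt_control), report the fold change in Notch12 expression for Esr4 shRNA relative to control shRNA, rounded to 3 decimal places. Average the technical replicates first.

Mean Ct: Notch12 control shRNA 25.660; Notch12 Esr4 shRNA 25.120; Gapdh control shRNA 16.570; Gapdh Esr4 shRNA 17.340
ΔCt(control shRNA) = 25.660 − 16.570 = 9.090
ΔCt(Esr4 shRNA) = 25.120 − 17.340 = 7.780
ΔΔCt = 7.780 − 9.090 = -1.310
Fold change = 2^(−(-1.310)) = 2^1.310 = 2.4794

2.479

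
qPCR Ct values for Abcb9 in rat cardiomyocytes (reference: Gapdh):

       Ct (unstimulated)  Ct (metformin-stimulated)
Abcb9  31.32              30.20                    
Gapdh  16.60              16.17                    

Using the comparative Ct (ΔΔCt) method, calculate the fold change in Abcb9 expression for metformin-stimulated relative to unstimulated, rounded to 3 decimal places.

1.613

ΔCt(unstimulated) = 31.320 − 16.600 = 14.720
ΔCt(metformin-stimulated) = 30.200 − 16.170 = 14.030
ΔΔCt = 14.030 − 14.720 = -0.690
Fold change = 2^(−(-0.690)) = 2^0.690 = 1.6133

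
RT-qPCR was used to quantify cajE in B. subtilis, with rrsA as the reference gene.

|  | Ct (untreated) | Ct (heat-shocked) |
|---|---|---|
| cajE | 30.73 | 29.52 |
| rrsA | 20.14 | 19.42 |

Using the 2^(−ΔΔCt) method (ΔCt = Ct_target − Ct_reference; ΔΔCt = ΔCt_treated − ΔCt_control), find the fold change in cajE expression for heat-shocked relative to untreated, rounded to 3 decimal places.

1.404

ΔCt(untreated) = 30.730 − 20.140 = 10.590
ΔCt(heat-shocked) = 29.520 − 19.420 = 10.100
ΔΔCt = 10.100 − 10.590 = -0.490
Fold change = 2^(−(-0.490)) = 2^0.490 = 1.4044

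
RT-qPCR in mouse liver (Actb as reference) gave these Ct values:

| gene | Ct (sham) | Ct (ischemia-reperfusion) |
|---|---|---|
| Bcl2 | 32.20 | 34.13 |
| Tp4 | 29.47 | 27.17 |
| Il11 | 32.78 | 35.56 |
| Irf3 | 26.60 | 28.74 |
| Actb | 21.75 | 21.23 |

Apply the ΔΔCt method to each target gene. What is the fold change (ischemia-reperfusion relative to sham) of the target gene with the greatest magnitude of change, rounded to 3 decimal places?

0.102

Bcl2: ΔΔCt = (34.13−21.23) − (32.20−21.75) = 12.90 − 10.45 = 2.45; fold change = 2^-2.45 = 0.183
Tp4: ΔΔCt = (27.17−21.23) − (29.47−21.75) = 5.94 − 7.72 = -1.78; fold change = 2^1.78 = 3.434
Il11: ΔΔCt = (35.56−21.23) − (32.78−21.75) = 14.33 − 11.03 = 3.30; fold change = 2^-3.30 = 0.102
Irf3: ΔΔCt = (28.74−21.23) − (26.60−21.75) = 7.51 − 4.85 = 2.66; fold change = 2^-2.66 = 0.158
Il11 has the largest |ΔΔCt| = 3.30.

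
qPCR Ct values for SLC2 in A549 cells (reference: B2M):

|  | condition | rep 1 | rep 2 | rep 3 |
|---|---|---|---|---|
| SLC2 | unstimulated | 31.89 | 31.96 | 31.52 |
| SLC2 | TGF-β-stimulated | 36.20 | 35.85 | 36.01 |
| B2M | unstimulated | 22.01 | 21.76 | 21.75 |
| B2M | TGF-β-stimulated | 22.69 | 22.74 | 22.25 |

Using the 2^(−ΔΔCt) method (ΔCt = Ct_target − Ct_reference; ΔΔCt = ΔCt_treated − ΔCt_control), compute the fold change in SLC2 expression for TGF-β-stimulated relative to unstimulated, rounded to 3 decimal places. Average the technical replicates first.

0.088

Mean Ct: SLC2 unstimulated 31.790; SLC2 TGF-β-stimulated 36.020; B2M unstimulated 21.840; B2M TGF-β-stimulated 22.560
ΔCt(unstimulated) = 31.790 − 21.840 = 9.950
ΔCt(TGF-β-stimulated) = 36.020 − 22.560 = 13.460
ΔΔCt = 13.460 − 9.950 = 3.510
Fold change = 2^(−3.510) = 0.0878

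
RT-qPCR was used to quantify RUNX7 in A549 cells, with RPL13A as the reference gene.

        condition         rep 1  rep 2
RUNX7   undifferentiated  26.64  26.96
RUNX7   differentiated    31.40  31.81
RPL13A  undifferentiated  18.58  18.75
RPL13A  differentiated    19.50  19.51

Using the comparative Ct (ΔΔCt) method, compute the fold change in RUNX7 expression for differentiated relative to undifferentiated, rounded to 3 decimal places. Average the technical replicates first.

0.064

Mean Ct: RUNX7 undifferentiated 26.800; RUNX7 differentiated 31.605; RPL13A undifferentiated 18.665; RPL13A differentiated 19.505
ΔCt(undifferentiated) = 26.800 − 18.665 = 8.135
ΔCt(differentiated) = 31.605 − 19.505 = 12.100
ΔΔCt = 12.100 − 8.135 = 3.965
Fold change = 2^(−3.965) = 0.0640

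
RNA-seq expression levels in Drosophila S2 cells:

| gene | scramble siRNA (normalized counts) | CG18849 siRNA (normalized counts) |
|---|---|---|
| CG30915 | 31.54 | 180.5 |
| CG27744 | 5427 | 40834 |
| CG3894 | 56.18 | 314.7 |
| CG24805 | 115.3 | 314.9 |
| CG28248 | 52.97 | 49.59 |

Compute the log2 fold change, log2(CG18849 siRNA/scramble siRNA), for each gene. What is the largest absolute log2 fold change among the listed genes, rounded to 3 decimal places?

log2(180.5/31.54) = 2.517  (CG30915)
log2(40834/5427) = 2.912  (CG27744)
log2(314.7/56.18) = 2.486  (CG3894)
log2(314.9/115.3) = 1.450  (CG24805)
log2(49.59/52.97) = -0.095  (CG28248)
The largest magnitude belongs to CG27744.

2.912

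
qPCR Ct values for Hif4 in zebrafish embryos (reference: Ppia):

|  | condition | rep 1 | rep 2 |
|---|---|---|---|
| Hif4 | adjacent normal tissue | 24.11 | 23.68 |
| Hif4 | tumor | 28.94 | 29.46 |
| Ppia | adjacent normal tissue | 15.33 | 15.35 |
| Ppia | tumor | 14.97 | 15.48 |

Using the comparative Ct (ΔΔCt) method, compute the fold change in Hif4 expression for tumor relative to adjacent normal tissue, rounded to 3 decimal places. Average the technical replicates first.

0.023

Mean Ct: Hif4 adjacent normal tissue 23.895; Hif4 tumor 29.200; Ppia adjacent normal tissue 15.340; Ppia tumor 15.225
ΔCt(adjacent normal tissue) = 23.895 − 15.340 = 8.555
ΔCt(tumor) = 29.200 − 15.225 = 13.975
ΔΔCt = 13.975 − 8.555 = 5.420
Fold change = 2^(−5.420) = 0.0234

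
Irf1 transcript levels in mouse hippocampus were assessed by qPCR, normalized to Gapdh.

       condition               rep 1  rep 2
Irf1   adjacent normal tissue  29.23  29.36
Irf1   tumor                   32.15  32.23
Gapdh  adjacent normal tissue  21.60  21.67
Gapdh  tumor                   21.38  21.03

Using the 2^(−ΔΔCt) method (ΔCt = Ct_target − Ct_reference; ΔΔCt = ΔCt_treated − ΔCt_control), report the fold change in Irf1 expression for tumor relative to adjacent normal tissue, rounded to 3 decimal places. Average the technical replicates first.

0.100

Mean Ct: Irf1 adjacent normal tissue 29.295; Irf1 tumor 32.190; Gapdh adjacent normal tissue 21.635; Gapdh tumor 21.205
ΔCt(adjacent normal tissue) = 29.295 − 21.635 = 7.660
ΔCt(tumor) = 32.190 − 21.205 = 10.985
ΔΔCt = 10.985 − 7.660 = 3.325
Fold change = 2^(−3.325) = 0.0998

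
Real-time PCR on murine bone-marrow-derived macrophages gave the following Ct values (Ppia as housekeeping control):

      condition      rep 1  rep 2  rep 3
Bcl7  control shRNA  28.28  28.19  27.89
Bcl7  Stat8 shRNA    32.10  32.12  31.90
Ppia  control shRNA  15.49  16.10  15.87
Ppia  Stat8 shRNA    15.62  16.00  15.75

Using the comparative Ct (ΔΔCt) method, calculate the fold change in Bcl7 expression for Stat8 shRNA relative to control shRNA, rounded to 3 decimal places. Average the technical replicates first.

0.065

Mean Ct: Bcl7 control shRNA 28.120; Bcl7 Stat8 shRNA 32.040; Ppia control shRNA 15.820; Ppia Stat8 shRNA 15.790
ΔCt(control shRNA) = 28.120 − 15.820 = 12.300
ΔCt(Stat8 shRNA) = 32.040 − 15.790 = 16.250
ΔΔCt = 16.250 − 12.300 = 3.950
Fold change = 2^(−3.950) = 0.0647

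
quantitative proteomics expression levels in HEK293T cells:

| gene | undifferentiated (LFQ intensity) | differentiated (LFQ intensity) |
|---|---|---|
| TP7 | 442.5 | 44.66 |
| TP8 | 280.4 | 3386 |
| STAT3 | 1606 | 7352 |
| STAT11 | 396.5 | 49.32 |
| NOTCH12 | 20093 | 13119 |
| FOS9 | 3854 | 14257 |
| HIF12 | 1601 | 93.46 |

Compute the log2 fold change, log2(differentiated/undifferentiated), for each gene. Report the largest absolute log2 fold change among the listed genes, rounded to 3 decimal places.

4.098

log2(44.66/442.5) = -3.309  (TP7)
log2(3386/280.4) = 3.594  (TP8)
log2(7352/1606) = 2.195  (STAT3)
log2(49.32/396.5) = -3.007  (STAT11)
log2(13119/20093) = -0.615  (NOTCH12)
log2(14257/3854) = 1.887  (FOS9)
log2(93.46/1601) = -4.098  (HIF12)
The largest magnitude belongs to HIF12.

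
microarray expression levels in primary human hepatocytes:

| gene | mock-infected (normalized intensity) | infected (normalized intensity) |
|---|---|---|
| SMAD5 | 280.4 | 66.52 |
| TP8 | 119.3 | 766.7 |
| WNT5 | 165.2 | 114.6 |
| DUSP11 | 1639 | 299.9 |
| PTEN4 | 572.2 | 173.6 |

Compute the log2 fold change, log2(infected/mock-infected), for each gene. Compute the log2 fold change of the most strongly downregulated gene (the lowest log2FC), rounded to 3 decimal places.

-2.450

log2(66.52/280.4) = -2.076  (SMAD5)
log2(766.7/119.3) = 2.684  (TP8)
log2(114.6/165.2) = -0.528  (WNT5)
log2(299.9/1639) = -2.450  (DUSP11)
log2(173.6/572.2) = -1.721  (PTEN4)
DUSP11 is most strongly downregulated.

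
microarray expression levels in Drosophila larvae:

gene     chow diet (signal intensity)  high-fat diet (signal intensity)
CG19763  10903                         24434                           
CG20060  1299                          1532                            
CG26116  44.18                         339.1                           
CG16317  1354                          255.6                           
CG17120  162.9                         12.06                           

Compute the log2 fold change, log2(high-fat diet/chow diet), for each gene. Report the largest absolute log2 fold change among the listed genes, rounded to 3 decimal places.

3.756

log2(24434/10903) = 1.164  (CG19763)
log2(1532/1299) = 0.238  (CG20060)
log2(339.1/44.18) = 2.940  (CG26116)
log2(255.6/1354) = -2.405  (CG16317)
log2(12.06/162.9) = -3.756  (CG17120)
The largest magnitude belongs to CG17120.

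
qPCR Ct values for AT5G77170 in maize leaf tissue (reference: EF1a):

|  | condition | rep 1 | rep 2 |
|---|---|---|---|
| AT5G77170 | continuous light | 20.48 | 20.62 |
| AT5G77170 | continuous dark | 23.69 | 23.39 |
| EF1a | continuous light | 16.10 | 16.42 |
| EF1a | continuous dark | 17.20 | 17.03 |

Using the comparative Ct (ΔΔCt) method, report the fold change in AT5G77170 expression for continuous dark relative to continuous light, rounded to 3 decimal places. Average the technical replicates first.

Mean Ct: AT5G77170 continuous light 20.550; AT5G77170 continuous dark 23.540; EF1a continuous light 16.260; EF1a continuous dark 17.115
ΔCt(continuous light) = 20.550 − 16.260 = 4.290
ΔCt(continuous dark) = 23.540 − 17.115 = 6.425
ΔΔCt = 6.425 − 4.290 = 2.135
Fold change = 2^(−2.135) = 0.2277

0.228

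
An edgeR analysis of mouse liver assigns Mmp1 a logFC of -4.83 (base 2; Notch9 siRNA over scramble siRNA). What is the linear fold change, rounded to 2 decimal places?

0.04

Fold change = 2^(-4.83) = 0.035
That is, Mmp1 drops to 3.5% of the scramble siRNA level.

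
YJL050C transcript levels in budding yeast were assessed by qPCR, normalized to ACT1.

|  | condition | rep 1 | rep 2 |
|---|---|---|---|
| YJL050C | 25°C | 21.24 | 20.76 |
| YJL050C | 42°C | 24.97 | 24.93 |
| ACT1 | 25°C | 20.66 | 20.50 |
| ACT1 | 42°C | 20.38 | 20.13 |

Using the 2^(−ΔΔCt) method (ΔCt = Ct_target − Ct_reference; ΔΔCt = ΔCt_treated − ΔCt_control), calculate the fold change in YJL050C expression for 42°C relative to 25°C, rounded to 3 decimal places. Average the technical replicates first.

0.052

Mean Ct: YJL050C 25°C 21.000; YJL050C 42°C 24.950; ACT1 25°C 20.580; ACT1 42°C 20.255
ΔCt(25°C) = 21.000 − 20.580 = 0.420
ΔCt(42°C) = 24.950 − 20.255 = 4.695
ΔΔCt = 4.695 − 0.420 = 4.275
Fold change = 2^(−4.275) = 0.0517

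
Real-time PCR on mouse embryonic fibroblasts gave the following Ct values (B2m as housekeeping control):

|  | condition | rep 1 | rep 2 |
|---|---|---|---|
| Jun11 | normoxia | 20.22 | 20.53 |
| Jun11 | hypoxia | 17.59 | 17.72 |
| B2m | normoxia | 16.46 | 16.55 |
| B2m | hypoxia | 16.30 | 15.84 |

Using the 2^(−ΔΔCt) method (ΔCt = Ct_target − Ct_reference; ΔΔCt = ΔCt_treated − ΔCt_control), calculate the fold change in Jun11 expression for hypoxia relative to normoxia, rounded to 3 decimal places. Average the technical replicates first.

Mean Ct: Jun11 normoxia 20.375; Jun11 hypoxia 17.655; B2m normoxia 16.505; B2m hypoxia 16.070
ΔCt(normoxia) = 20.375 − 16.505 = 3.870
ΔCt(hypoxia) = 17.655 − 16.070 = 1.585
ΔΔCt = 1.585 − 3.870 = -2.285
Fold change = 2^(−(-2.285)) = 2^2.285 = 4.8736

4.874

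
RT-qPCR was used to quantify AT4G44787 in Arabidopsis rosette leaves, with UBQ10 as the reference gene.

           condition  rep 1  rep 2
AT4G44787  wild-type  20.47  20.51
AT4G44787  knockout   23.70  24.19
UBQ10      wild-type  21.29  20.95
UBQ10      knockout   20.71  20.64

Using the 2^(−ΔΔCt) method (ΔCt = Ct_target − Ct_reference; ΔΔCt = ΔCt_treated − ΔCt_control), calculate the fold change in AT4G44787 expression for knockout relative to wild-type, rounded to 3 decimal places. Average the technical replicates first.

0.067

Mean Ct: AT4G44787 wild-type 20.490; AT4G44787 knockout 23.945; UBQ10 wild-type 21.120; UBQ10 knockout 20.675
ΔCt(wild-type) = 20.490 − 21.120 = -0.630
ΔCt(knockout) = 23.945 − 20.675 = 3.270
ΔΔCt = 3.270 − (-0.630) = 3.900
Fold change = 2^(−3.900) = 0.0670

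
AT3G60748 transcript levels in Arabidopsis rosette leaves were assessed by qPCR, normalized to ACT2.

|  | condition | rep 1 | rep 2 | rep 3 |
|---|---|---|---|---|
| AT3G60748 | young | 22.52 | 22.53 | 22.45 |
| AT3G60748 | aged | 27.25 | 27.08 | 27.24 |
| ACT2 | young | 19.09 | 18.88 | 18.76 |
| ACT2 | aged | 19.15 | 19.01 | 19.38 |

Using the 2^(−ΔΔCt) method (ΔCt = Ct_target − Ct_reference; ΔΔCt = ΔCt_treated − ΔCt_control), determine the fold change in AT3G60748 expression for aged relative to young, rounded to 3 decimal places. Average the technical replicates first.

0.047

Mean Ct: AT3G60748 young 22.500; AT3G60748 aged 27.190; ACT2 young 18.910; ACT2 aged 19.180
ΔCt(young) = 22.500 − 18.910 = 3.590
ΔCt(aged) = 27.190 − 19.180 = 8.010
ΔΔCt = 8.010 − 3.590 = 4.420
Fold change = 2^(−4.420) = 0.0467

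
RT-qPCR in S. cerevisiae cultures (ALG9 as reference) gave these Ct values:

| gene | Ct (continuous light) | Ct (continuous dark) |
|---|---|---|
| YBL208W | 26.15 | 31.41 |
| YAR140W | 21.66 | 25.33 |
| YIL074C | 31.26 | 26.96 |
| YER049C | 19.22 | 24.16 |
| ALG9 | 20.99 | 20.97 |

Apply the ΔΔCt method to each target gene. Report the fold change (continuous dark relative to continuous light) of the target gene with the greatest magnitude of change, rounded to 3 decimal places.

0.026

YBL208W: ΔΔCt = (31.41−20.97) − (26.15−20.99) = 10.44 − 5.16 = 5.28; fold change = 2^-5.28 = 0.026
YAR140W: ΔΔCt = (25.33−20.97) − (21.66−20.99) = 4.36 − 0.67 = 3.69; fold change = 2^-3.69 = 0.077
YIL074C: ΔΔCt = (26.96−20.97) − (31.26−20.99) = 5.99 − 10.27 = -4.28; fold change = 2^4.28 = 19.427
YER049C: ΔΔCt = (24.16−20.97) − (19.22−20.99) = 3.19 − (-1.77) = 4.96; fold change = 2^-4.96 = 0.032
YBL208W has the largest |ΔΔCt| = 5.28.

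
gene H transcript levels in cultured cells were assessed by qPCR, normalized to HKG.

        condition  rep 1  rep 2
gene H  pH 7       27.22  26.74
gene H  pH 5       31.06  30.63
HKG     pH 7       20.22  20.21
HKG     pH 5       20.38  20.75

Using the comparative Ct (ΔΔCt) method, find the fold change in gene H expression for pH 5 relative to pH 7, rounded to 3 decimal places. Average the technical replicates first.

0.087

Mean Ct: gene H pH 7 26.980; gene H pH 5 30.845; HKG pH 7 20.215; HKG pH 5 20.565
ΔCt(pH 7) = 26.980 − 20.215 = 6.765
ΔCt(pH 5) = 30.845 − 20.565 = 10.280
ΔΔCt = 10.280 − 6.765 = 3.515
Fold change = 2^(−3.515) = 0.0875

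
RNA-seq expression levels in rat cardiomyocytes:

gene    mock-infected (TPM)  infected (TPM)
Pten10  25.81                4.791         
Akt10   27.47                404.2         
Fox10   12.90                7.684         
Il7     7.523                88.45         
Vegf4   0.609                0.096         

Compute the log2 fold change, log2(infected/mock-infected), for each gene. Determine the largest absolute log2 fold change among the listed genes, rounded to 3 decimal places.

3.879

log2(4.791/25.81) = -2.430  (Pten10)
log2(404.2/27.47) = 3.879  (Akt10)
log2(7.684/12.90) = -0.747  (Fox10)
log2(88.45/7.523) = 3.555  (Il7)
log2(0.096/0.609) = -2.665  (Vegf4)
The largest magnitude belongs to Akt10.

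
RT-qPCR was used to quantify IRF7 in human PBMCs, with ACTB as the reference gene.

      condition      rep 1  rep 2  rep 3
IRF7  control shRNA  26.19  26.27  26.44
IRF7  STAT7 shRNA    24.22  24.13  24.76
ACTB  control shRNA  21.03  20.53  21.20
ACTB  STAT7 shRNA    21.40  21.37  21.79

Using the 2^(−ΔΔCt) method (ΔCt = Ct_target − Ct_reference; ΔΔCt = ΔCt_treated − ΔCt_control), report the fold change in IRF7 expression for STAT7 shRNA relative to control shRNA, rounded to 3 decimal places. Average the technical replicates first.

Mean Ct: IRF7 control shRNA 26.300; IRF7 STAT7 shRNA 24.370; ACTB control shRNA 20.920; ACTB STAT7 shRNA 21.520
ΔCt(control shRNA) = 26.300 − 20.920 = 5.380
ΔCt(STAT7 shRNA) = 24.370 − 21.520 = 2.850
ΔΔCt = 2.850 − 5.380 = -2.530
Fold change = 2^(−(-2.530)) = 2^2.530 = 5.7757

5.776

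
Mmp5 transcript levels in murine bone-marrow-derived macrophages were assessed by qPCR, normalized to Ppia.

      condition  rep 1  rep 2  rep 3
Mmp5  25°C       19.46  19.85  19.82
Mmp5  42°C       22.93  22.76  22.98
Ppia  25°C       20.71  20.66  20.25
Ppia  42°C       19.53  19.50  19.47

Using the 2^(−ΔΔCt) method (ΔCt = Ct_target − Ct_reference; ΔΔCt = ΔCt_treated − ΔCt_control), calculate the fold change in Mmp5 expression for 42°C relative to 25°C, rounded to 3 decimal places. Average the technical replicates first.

0.054

Mean Ct: Mmp5 25°C 19.710; Mmp5 42°C 22.890; Ppia 25°C 20.540; Ppia 42°C 19.500
ΔCt(25°C) = 19.710 − 20.540 = -0.830
ΔCt(42°C) = 22.890 − 19.500 = 3.390
ΔΔCt = 3.390 − (-0.830) = 4.220
Fold change = 2^(−4.220) = 0.0537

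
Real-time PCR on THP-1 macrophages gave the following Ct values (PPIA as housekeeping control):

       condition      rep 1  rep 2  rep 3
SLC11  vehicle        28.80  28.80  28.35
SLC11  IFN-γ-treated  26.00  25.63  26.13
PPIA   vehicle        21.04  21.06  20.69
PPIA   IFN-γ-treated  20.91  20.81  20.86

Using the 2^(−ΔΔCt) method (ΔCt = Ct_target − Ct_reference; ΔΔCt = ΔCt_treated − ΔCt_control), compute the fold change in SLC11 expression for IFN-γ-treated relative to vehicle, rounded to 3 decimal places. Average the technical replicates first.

6.320

Mean Ct: SLC11 vehicle 28.650; SLC11 IFN-γ-treated 25.920; PPIA vehicle 20.930; PPIA IFN-γ-treated 20.860
ΔCt(vehicle) = 28.650 − 20.930 = 7.720
ΔCt(IFN-γ-treated) = 25.920 − 20.860 = 5.060
ΔΔCt = 5.060 − 7.720 = -2.660
Fold change = 2^(−(-2.660)) = 2^2.660 = 6.3203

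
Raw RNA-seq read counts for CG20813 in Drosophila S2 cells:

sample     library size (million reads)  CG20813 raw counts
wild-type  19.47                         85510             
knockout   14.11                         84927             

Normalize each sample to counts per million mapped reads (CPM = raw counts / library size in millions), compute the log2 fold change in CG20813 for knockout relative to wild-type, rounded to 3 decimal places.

CPM(wild-type) = 85510 / 19.47 = 4391.8850
CPM(knockout) = 84927 / 14.11 = 6018.9227
Fold change = 6018.9227 / 4391.8850 = 1.37046
log2(1.37046) = 0.4547

0.455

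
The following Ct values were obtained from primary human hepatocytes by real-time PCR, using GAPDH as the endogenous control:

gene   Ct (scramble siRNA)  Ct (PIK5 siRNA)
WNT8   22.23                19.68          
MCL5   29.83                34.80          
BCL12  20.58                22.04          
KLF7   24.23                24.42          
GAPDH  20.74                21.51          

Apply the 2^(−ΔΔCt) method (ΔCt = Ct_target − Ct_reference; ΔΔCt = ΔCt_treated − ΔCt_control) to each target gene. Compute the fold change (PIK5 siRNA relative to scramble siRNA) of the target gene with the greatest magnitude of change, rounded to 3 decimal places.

WNT8: ΔΔCt = (19.68−21.51) − (22.23−20.74) = -1.83 − 1.49 = -3.32; fold change = 2^3.32 = 9.987
MCL5: ΔΔCt = (34.80−21.51) − (29.83−20.74) = 13.29 − 9.09 = 4.20; fold change = 2^-4.20 = 0.054
BCL12: ΔΔCt = (22.04−21.51) − (20.58−20.74) = 0.53 − (-0.16) = 0.69; fold change = 2^-0.69 = 0.620
KLF7: ΔΔCt = (24.42−21.51) − (24.23−20.74) = 2.91 − 3.49 = -0.58; fold change = 2^0.58 = 1.495
MCL5 has the largest |ΔΔCt| = 4.20.

0.054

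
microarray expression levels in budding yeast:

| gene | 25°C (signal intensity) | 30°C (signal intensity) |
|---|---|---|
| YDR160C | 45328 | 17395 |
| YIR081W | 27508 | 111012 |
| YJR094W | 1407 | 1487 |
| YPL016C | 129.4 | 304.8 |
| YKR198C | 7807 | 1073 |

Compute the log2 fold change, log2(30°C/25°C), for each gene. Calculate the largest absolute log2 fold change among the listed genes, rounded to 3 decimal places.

log2(17395/45328) = -1.382  (YDR160C)
log2(111012/27508) = 2.013  (YIR081W)
log2(1487/1407) = 0.080  (YJR094W)
log2(304.8/129.4) = 1.236  (YPL016C)
log2(1073/7807) = -2.863  (YKR198C)
The largest magnitude belongs to YKR198C.

2.863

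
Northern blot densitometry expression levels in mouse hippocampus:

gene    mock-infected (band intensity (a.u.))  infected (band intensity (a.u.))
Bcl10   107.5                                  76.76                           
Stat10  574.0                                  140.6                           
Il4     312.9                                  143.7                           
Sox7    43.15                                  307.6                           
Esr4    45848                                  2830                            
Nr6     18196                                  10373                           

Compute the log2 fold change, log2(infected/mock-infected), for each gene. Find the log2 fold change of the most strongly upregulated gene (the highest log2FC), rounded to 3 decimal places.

2.834

log2(76.76/107.5) = -0.486  (Bcl10)
log2(140.6/574.0) = -2.029  (Stat10)
log2(143.7/312.9) = -1.123  (Il4)
log2(307.6/43.15) = 2.834  (Sox7)
log2(2830/45848) = -4.018  (Esr4)
log2(10373/18196) = -0.811  (Nr6)
Sox7 is most strongly upregulated.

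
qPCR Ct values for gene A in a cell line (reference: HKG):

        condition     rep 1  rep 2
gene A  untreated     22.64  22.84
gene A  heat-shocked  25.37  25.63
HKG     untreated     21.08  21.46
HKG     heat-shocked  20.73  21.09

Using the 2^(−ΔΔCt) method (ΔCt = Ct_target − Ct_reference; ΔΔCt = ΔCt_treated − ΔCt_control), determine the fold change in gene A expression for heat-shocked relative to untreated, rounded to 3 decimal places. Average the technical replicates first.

Mean Ct: gene A untreated 22.740; gene A heat-shocked 25.500; HKG untreated 21.270; HKG heat-shocked 20.910
ΔCt(untreated) = 22.740 − 21.270 = 1.470
ΔCt(heat-shocked) = 25.500 − 20.910 = 4.590
ΔΔCt = 4.590 − 1.470 = 3.120
Fold change = 2^(−3.120) = 0.1150

0.115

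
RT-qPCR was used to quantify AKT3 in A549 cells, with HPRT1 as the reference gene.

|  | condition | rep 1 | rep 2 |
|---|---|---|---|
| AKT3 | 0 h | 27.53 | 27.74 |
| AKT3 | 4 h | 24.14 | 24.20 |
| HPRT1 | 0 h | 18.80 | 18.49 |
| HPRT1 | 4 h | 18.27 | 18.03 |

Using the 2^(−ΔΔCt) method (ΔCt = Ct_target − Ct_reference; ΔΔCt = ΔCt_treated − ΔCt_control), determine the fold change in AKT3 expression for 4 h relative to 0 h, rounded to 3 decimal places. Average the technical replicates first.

Mean Ct: AKT3 0 h 27.635; AKT3 4 h 24.170; HPRT1 0 h 18.645; HPRT1 4 h 18.150
ΔCt(0 h) = 27.635 − 18.645 = 8.990
ΔCt(4 h) = 24.170 − 18.150 = 6.020
ΔΔCt = 6.020 − 8.990 = -2.970
Fold change = 2^(−(-2.970)) = 2^2.970 = 7.8354

7.835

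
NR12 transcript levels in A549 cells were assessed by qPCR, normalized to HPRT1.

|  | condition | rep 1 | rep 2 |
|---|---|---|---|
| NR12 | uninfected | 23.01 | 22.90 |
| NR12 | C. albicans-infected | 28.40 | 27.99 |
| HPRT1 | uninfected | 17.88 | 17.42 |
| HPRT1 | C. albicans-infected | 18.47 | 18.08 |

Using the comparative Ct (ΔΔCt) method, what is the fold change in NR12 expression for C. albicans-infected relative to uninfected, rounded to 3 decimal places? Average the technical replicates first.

0.041

Mean Ct: NR12 uninfected 22.955; NR12 C. albicans-infected 28.195; HPRT1 uninfected 17.650; HPRT1 C. albicans-infected 18.275
ΔCt(uninfected) = 22.955 − 17.650 = 5.305
ΔCt(C. albicans-infected) = 28.195 − 18.275 = 9.920
ΔΔCt = 9.920 − 5.305 = 4.615
Fold change = 2^(−4.615) = 0.0408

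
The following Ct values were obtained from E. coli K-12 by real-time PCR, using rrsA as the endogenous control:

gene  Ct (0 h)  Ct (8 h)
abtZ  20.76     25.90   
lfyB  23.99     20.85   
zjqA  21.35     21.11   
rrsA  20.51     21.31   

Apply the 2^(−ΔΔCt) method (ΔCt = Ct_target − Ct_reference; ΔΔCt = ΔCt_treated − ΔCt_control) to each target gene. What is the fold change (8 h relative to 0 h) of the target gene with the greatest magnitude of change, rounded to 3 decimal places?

abtZ: ΔΔCt = (25.90−21.31) − (20.76−20.51) = 4.59 − 0.25 = 4.34; fold change = 2^-4.34 = 0.049
lfyB: ΔΔCt = (20.85−21.31) − (23.99−20.51) = -0.46 − 3.48 = -3.94; fold change = 2^3.94 = 15.348
zjqA: ΔΔCt = (21.11−21.31) − (21.35−20.51) = -0.20 − 0.84 = -1.04; fold change = 2^1.04 = 2.056
abtZ has the largest |ΔΔCt| = 4.34.

0.049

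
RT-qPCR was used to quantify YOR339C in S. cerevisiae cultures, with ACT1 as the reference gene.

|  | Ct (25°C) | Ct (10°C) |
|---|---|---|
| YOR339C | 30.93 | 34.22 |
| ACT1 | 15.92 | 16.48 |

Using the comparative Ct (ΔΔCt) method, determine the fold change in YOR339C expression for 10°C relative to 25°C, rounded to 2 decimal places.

0.15

ΔCt(25°C) = 30.930 − 15.920 = 15.010
ΔCt(10°C) = 34.220 − 16.480 = 17.740
ΔΔCt = 17.740 − 15.010 = 2.730
Fold change = 2^(−2.730) = 0.151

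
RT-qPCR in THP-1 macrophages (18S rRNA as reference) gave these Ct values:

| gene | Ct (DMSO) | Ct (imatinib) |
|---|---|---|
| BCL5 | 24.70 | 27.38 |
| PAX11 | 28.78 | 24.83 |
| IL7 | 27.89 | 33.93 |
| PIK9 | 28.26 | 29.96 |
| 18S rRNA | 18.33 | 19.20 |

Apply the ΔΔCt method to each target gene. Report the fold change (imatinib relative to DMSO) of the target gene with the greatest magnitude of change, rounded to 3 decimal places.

0.028

BCL5: ΔΔCt = (27.38−19.20) − (24.70−18.33) = 8.18 − 6.37 = 1.81; fold change = 2^-1.81 = 0.285
PAX11: ΔΔCt = (24.83−19.20) − (28.78−18.33) = 5.63 − 10.45 = -4.82; fold change = 2^4.82 = 28.246
IL7: ΔΔCt = (33.93−19.20) − (27.89−18.33) = 14.73 − 9.56 = 5.17; fold change = 2^-5.17 = 0.028
PIK9: ΔΔCt = (29.96−19.20) − (28.26−18.33) = 10.76 − 9.93 = 0.83; fold change = 2^-0.83 = 0.563
IL7 has the largest |ΔΔCt| = 5.17.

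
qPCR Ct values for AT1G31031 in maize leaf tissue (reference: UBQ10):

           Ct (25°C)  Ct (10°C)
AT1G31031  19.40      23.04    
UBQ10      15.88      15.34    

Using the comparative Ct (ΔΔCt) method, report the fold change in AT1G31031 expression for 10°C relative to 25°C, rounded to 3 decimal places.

ΔCt(25°C) = 19.400 − 15.880 = 3.520
ΔCt(10°C) = 23.040 − 15.340 = 7.700
ΔΔCt = 7.700 − 3.520 = 4.180
Fold change = 2^(−4.180) = 0.0552

0.055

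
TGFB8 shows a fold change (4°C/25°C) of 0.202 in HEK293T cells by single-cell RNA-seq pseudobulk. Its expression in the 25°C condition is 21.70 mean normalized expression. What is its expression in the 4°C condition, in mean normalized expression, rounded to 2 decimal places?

4°C expression = 21.70 × 0.202 = 4.38

4.38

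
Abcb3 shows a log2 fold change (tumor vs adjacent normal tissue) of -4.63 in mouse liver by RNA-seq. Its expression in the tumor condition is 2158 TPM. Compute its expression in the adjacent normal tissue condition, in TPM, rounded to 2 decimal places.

53434.32

Fold change = 2^(-4.63) = 0.0404
adjacent normal tissue expression = 2158 / 0.0404 = 53434.32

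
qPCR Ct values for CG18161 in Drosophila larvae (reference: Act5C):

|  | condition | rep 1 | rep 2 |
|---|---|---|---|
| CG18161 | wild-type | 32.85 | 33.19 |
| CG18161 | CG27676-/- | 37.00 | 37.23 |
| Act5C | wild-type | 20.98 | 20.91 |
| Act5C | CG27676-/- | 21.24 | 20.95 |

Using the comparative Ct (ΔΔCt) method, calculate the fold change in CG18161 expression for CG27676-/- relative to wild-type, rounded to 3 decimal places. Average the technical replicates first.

0.065

Mean Ct: CG18161 wild-type 33.020; CG18161 CG27676-/- 37.115; Act5C wild-type 20.945; Act5C CG27676-/- 21.095
ΔCt(wild-type) = 33.020 − 20.945 = 12.075
ΔCt(CG27676-/-) = 37.115 − 21.095 = 16.020
ΔΔCt = 16.020 − 12.075 = 3.945
Fold change = 2^(−3.945) = 0.0649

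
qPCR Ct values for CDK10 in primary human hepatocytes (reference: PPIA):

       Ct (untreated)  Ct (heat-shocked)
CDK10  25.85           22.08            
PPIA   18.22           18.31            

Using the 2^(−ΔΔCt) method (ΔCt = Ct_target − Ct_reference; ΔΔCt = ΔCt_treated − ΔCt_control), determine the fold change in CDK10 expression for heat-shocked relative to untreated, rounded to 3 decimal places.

14.520

ΔCt(untreated) = 25.850 − 18.220 = 7.630
ΔCt(heat-shocked) = 22.080 − 18.310 = 3.770
ΔΔCt = 3.770 − 7.630 = -3.860
Fold change = 2^(−(-3.860)) = 2^3.860 = 14.5203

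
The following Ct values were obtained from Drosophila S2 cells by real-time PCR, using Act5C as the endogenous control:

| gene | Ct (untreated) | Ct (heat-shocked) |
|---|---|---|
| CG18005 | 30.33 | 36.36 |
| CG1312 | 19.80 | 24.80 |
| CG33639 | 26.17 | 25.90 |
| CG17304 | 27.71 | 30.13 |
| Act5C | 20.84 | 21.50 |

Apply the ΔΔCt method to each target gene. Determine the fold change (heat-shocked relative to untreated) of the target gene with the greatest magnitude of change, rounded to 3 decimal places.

CG18005: ΔΔCt = (36.36−21.50) − (30.33−20.84) = 14.86 − 9.49 = 5.37; fold change = 2^-5.37 = 0.024
CG1312: ΔΔCt = (24.80−21.50) − (19.80−20.84) = 3.30 − (-1.04) = 4.34; fold change = 2^-4.34 = 0.049
CG33639: ΔΔCt = (25.90−21.50) − (26.17−20.84) = 4.40 − 5.33 = -0.93; fold change = 2^0.93 = 1.905
CG17304: ΔΔCt = (30.13−21.50) − (27.71−20.84) = 8.63 − 6.87 = 1.76; fold change = 2^-1.76 = 0.295
CG18005 has the largest |ΔΔCt| = 5.37.

0.024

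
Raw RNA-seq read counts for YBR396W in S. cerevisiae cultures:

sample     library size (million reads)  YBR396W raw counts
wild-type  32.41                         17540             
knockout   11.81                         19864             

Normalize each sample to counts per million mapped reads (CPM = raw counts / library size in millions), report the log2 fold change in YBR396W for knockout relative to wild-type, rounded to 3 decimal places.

1.636

CPM(wild-type) = 17540 / 32.41 = 541.1910
CPM(knockout) = 19864 / 11.81 = 1681.9644
Fold change = 1681.9644 / 541.1910 = 3.10789
log2(3.10789) = 1.6359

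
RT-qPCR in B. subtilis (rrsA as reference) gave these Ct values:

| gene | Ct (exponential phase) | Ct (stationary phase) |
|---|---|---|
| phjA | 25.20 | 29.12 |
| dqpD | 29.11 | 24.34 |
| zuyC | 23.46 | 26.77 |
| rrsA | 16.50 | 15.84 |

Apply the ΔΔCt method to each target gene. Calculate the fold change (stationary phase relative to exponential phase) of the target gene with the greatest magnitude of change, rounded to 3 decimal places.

0.042

phjA: ΔΔCt = (29.12−15.84) − (25.20−16.50) = 13.28 − 8.70 = 4.58; fold change = 2^-4.58 = 0.042
dqpD: ΔΔCt = (24.34−15.84) − (29.11−16.50) = 8.50 − 12.61 = -4.11; fold change = 2^4.11 = 17.268
zuyC: ΔΔCt = (26.77−15.84) − (23.46−16.50) = 10.93 − 6.96 = 3.97; fold change = 2^-3.97 = 0.064
phjA has the largest |ΔΔCt| = 4.58.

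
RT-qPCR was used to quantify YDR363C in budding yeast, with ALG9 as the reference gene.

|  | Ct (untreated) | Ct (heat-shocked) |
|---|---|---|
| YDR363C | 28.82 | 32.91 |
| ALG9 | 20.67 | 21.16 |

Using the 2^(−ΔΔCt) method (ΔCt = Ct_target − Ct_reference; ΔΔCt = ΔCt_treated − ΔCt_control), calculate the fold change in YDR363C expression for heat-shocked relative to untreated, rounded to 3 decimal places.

0.082

ΔCt(untreated) = 28.820 − 20.670 = 8.150
ΔCt(heat-shocked) = 32.910 − 21.160 = 11.750
ΔΔCt = 11.750 − 8.150 = 3.600
Fold change = 2^(−3.600) = 0.0825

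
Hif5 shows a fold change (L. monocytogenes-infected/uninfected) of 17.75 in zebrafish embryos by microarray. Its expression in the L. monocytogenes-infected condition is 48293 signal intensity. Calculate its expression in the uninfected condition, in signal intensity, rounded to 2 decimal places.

uninfected expression = 48293 / 17.75 = 2720.73

2720.73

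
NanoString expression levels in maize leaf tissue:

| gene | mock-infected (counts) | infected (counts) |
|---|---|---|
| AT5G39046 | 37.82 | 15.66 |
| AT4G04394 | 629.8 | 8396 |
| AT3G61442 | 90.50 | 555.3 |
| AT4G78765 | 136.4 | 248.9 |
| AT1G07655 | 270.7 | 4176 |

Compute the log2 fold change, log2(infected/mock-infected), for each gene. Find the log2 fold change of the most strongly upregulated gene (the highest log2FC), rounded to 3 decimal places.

3.947

log2(15.66/37.82) = -1.272  (AT5G39046)
log2(8396/629.8) = 3.737  (AT4G04394)
log2(555.3/90.50) = 2.617  (AT3G61442)
log2(248.9/136.4) = 0.868  (AT4G78765)
log2(4176/270.7) = 3.947  (AT1G07655)
AT1G07655 is most strongly upregulated.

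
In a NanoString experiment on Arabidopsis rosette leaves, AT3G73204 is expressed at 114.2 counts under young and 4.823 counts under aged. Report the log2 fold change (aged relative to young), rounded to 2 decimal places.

-4.57

Fold change = 4.823 / 114.2 = 0.0422
log2(0.0422) = -4.565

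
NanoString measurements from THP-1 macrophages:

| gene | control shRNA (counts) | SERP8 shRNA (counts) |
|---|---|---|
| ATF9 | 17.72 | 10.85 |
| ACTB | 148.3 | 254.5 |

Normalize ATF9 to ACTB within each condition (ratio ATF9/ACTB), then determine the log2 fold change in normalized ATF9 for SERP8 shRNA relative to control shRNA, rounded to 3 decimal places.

ATF9/ACTB (control shRNA) = 17.72 / 148.3 = 0.11949
ATF9/ACTB (SERP8 shRNA) = 10.85 / 254.5 = 0.042633
Fold change = 0.042633 / 0.11949 = 0.3568
log2(0.3568) = -1.4868

-1.487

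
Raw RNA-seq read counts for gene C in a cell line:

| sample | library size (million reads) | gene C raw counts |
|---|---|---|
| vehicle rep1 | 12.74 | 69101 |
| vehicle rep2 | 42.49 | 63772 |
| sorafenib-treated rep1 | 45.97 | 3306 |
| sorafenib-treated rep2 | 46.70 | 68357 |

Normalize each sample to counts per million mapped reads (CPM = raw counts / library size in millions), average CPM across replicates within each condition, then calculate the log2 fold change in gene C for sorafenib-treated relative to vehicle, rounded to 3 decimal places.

CPM(vehicle rep1) = 69101 / 12.74 = 5423.9403
CPM(vehicle rep2) = 63772 / 42.49 = 1500.8708
CPM(sorafenib-treated rep1) = 3306 / 45.97 = 71.9165
CPM(sorafenib-treated rep2) = 68357 / 46.70 = 1463.7473
mean CPM(vehicle) = 3462.4056; mean CPM(sorafenib-treated) = 767.8319
Fold change = 767.8319 / 3462.4056 = 0.22176
log2(0.22176) = -2.1729

-2.173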